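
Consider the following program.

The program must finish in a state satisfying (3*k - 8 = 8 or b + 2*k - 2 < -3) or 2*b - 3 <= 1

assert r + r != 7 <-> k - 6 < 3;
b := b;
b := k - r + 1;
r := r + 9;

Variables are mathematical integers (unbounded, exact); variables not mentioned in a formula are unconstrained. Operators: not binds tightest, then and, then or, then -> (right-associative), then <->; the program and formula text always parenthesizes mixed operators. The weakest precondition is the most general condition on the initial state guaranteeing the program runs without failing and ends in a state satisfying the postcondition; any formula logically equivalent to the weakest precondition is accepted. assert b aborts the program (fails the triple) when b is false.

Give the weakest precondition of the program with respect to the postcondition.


Working backward. After the program, the postcondition (3*k - 8 = 8 or b + 2*k - 2 < -3) or 2*b - 3 <= 1 must hold; in canonical form it is 3*k = 16 or b + 2*k < -1 or 2*b <= 4.
Before r := r + 9: 3*k = 16 or b + 2*k < -1 or 2*b <= 4
Before b := k - r + 1: 3*k = 16 or 3*k < r - 2 or 2*k <= 2*r + 2
Before b := b: 3*k = 16 or 3*k < r - 2 or 2*k <= 2*r + 2
Before assert r + r != 7 <-> k - 6 < 3: (2*r != 7 <-> k < 9) and (3*k = 16 or 3*k < r - 2 or 2*k <= 2*r + 2)
Answer: WP = (2*r != 7 <-> k < 9) and (3*k = 16 or 3*k < r - 2 or 2*k <= 2*r + 2)


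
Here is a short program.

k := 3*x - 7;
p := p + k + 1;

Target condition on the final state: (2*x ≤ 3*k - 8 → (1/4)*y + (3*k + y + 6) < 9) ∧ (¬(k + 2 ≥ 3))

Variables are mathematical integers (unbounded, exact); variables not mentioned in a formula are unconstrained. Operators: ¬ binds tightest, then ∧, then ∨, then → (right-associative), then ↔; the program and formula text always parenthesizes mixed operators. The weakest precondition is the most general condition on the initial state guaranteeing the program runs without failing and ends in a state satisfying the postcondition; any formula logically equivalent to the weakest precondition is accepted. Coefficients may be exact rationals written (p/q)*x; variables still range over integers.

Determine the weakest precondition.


Working backward. After the program, the postcondition (2*x ≤ 3*k - 8 → (1/4)*y + (3*k + y + 6) < 9) ∧ (¬(k + 2 ≥ 3)) must hold; in canonical form it is (2*x ≤ 3*k - 8 → 3*k + (5/4)*y < 3) ∧ (¬(k ≥ 1)).
Before p := p + k + 1: (2*x ≤ 3*k - 8 → 3*k + (5/4)*y < 3) ∧ (¬(k ≥ 1))
Before k := 3*x - 7: (7*x ≥ 29 → 9*x + (5/4)*y < 24) ∧ (¬(3*x ≥ 8))
Answer: WP = (7*x ≥ 29 → 9*x + (5/4)*y < 24) ∧ (¬(3*x ≥ 8))


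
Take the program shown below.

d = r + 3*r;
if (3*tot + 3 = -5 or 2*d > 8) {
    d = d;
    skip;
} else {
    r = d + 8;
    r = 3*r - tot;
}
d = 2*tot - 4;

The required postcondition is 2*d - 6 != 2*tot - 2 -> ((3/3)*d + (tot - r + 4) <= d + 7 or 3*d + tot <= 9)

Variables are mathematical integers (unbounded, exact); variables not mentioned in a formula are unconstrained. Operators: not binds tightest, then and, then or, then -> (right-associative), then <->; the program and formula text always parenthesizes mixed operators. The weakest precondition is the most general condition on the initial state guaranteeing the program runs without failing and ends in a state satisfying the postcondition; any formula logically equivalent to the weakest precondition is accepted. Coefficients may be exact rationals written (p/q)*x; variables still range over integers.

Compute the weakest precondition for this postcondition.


Working backward. After the program, the postcondition 2*d - 6 != 2*tot - 2 -> ((3/3)*d + (tot - r + 4) <= d + 7 or 3*d + tot <= 9) must hold; in canonical form it is 2*d != 2*tot + 4 -> (tot <= r + 3 or 3*d + tot <= 9).
Before d := 2*tot - 4: 2*tot != 12 -> (tot <= r + 3 or 7*tot <= 21)
Then branch requires 2*tot != 12 -> (tot <= r + 3 or 7*tot <= 21); else branch requires 2*tot != 12 -> (2*tot <= 3*d + 27 or 7*tot <= 21).
Before the if: ((3*tot = -8 or 2*d > 8) -> (2*tot != 12 -> (tot <= r + 3 or 7*tot <= 21))) and ((not (3*tot = -8 or 2*d > 8)) -> (2*tot != 12 -> (2*tot <= 3*d + 27 or 7*tot <= 21)))
Before d := r + 3*r: ((3*tot = -8 or 8*r > 8) -> (2*tot != 12 -> (tot <= r + 3 or 7*tot <= 21))) and ((not (3*tot = -8 or 8*r > 8)) -> (2*tot != 12 -> (2*tot <= 12*r + 27 or 7*tot <= 21)))
Answer: WP = ((3*tot = -8 or 8*r > 8) -> (2*tot != 12 -> (tot <= r + 3 or 7*tot <= 21))) and ((not (3*tot = -8 or 8*r > 8)) -> (2*tot != 12 -> (2*tot <= 12*r + 27 or 7*tot <= 21)))


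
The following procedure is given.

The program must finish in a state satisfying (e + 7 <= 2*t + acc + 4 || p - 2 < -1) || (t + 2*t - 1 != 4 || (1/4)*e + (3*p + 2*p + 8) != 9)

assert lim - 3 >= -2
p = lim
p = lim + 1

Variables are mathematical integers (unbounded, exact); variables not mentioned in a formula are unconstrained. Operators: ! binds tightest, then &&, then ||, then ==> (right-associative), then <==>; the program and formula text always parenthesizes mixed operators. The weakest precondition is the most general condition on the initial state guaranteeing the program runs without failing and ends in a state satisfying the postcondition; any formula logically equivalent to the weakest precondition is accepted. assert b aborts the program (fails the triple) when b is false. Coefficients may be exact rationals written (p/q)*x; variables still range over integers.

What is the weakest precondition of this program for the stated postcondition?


Working backward. After the program, the postcondition (e + 7 <= 2*t + acc + 4 || p - 2 < -1) || (t + 2*t - 1 != 4 || (1/4)*e + (3*p + 2*p + 8) != 9) must hold; in canonical form it is e <= acc + 2*t - 3 || p < 1 || 3*t != 5 || (1/4)*e + 5*p != 1.
Before p := lim + 1: e <= acc + 2*t - 3 || lim < 0 || 3*t != 5 || (1/4)*e + 5*lim != -4
Before p := lim: e <= acc + 2*t - 3 || lim < 0 || 3*t != 5 || (1/4)*e + 5*lim != -4
Before assert lim - 3 >= -2: lim >= 1 && (e <= acc + 2*t - 3 || lim < 0 || 3*t != 5 || (1/4)*e + 5*lim != -4)
Answer: WP = lim >= 1 && (e <= acc + 2*t - 3 || lim < 0 || 3*t != 5 || (1/4)*e + 5*lim != -4)


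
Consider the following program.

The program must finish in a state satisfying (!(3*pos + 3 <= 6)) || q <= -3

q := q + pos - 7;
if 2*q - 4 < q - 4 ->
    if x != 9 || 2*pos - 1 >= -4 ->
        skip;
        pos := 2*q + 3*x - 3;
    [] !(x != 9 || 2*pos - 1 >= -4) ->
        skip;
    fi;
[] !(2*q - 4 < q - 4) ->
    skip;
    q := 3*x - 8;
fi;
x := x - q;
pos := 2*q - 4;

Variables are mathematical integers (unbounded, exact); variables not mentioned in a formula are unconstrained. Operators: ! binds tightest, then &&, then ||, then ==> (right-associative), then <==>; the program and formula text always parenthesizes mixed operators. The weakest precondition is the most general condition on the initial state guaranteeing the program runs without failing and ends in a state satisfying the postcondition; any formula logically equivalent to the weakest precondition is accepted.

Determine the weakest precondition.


Working backward. After the program, the postcondition (!(3*pos + 3 <= 6)) || q <= -3 must hold; in canonical form it is (!(3*pos <= 3)) || q <= -3.
Before pos := 2*q - 4: (!(6*q <= 15)) || q <= -3
Before x := x - q: (!(6*q <= 15)) || q <= -3
Then branch requires ((x != 9 || 2*pos >= -3) ==> ((!(6*q <= 15)) || q <= -3)) && ((!(x != 9 || 2*pos >= -3)) ==> ((!(6*q <= 15)) || q <= -3)); else branch requires (!(18*x <= 63)) || 3*x <= 5.
Before the if: (q < 0 ==> (((x != 9 || 2*pos >= -3) ==> ((!(6*q <= 15)) || q <= -3)) && ((!(x != 9 || 2*pos >= -3)) ==> ((!(6*q <= 15)) || q <= -3)))) && ((!(q < 0)) ==> ((!(18*x <= 63)) || 3*x <= 5))
Before q := q + pos - 7: (pos + q < 7 ==> (((x != 9 || 2*pos >= -3) ==> ((!(6*pos + 6*q <= 57)) || pos + q <= 4)) && ((!(x != 9 || 2*pos >= -3)) ==> ((!(6*pos + 6*q <= 57)) || pos + q <= 4)))) && ((!(pos + q < 7)) ==> ((!(18*x <= 63)) || 3*x <= 5))
Answer: WP = (pos + q < 7 ==> (((x != 9 || 2*pos >= -3) ==> ((!(6*pos + 6*q <= 57)) || pos + q <= 4)) && ((!(x != 9 || 2*pos >= -3)) ==> ((!(6*pos + 6*q <= 57)) || pos + q <= 4)))) && ((!(pos + q < 7)) ==> ((!(18*x <= 63)) || 3*x <= 5))


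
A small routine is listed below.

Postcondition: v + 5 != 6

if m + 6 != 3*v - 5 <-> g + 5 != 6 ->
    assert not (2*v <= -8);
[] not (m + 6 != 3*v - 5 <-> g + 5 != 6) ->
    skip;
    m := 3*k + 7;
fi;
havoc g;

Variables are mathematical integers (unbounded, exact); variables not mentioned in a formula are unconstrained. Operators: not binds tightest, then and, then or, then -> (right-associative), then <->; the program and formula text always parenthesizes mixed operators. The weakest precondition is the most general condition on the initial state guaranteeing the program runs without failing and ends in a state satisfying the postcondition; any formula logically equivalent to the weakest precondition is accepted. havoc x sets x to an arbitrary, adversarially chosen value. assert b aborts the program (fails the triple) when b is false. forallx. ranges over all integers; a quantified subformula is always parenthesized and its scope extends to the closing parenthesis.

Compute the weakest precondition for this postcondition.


Working backward. After the program, the postcondition v + 5 != 6 must hold; in canonical form it is v != 1.
Before havoc g: v != 1
Then branch requires (not (2*v <= -8)) and v != 1; else branch requires v != 1.
Before the if: ((m != 3*v - 11 <-> g != 1) -> ((not (2*v <= -8)) and v != 1)) and ((not (m != 3*v - 11 <-> g != 1)) -> v != 1)
Answer: WP = ((m != 3*v - 11 <-> g != 1) -> ((not (2*v <= -8)) and v != 1)) and ((not (m != 3*v - 11 <-> g != 1)) -> v != 1)


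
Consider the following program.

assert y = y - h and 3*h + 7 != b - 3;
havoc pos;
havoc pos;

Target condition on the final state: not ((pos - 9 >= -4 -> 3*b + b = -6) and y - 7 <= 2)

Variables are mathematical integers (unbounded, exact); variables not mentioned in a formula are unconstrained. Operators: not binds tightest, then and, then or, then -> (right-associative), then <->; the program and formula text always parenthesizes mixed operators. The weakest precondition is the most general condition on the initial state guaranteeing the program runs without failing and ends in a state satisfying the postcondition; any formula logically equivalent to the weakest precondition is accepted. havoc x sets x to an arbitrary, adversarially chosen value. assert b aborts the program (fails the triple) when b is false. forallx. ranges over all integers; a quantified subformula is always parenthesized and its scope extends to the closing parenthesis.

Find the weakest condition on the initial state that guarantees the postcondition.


Working backward. After the program, the postcondition not ((pos - 9 >= -4 -> 3*b + b = -6) and y - 7 <= 2) must hold; in canonical form it is not ((pos >= 5 -> 4*b = -6) and y <= 9).
Before havoc pos: forall pos_1. (not ((pos_1 >= 5 -> 4*b = -6) and y <= 9))
Before havoc pos: forall pos_1. (not ((pos_1 >= 5 -> 4*b = -6) and y <= 9))
Before assert y = y - h and 3*h + 7 != b - 3: h = 0 and 3*h != b - 10 and (forall pos_1. (not ((pos_1 >= 5 -> 4*b = -6) and y <= 9)))
Answer: WP = h = 0 and 3*h != b - 10 and (forall pos_1. (not ((pos_1 >= 5 -> 4*b = -6) and y <= 9)))


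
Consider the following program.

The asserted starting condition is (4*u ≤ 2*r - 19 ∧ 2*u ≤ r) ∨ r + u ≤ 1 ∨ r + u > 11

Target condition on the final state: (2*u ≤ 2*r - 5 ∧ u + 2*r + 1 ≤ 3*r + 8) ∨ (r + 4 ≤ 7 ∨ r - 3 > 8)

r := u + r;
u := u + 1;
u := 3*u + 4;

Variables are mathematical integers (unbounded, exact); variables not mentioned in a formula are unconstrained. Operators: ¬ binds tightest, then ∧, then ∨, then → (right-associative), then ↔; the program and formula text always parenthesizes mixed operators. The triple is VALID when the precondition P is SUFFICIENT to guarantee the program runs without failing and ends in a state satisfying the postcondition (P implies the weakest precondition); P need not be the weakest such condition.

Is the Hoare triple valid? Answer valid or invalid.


Working backward. After the program, the postcondition (2*u ≤ 2*r - 5 ∧ u + 2*r + 1 ≤ 3*r + 8) ∨ (r + 4 ≤ 7 ∨ r - 3 > 8) must hold; in canonical form it is (2*u ≤ 2*r - 5 ∧ u ≤ r + 7) ∨ r ≤ 3 ∨ r > 11.
Before u := 3*u + 4: (6*u ≤ 2*r - 13 ∧ 3*u ≤ r + 3) ∨ r ≤ 3 ∨ r > 11
Before u := u + 1: (6*u ≤ 2*r - 19 ∧ 3*u ≤ r) ∨ r ≤ 3 ∨ r > 11
Before r := u + r: (4*u ≤ 2*r - 19 ∧ 2*u ≤ r) ∨ r + u ≤ 3 ∨ r + u > 11
The weakest precondition is (4*u ≤ 2*r - 19 ∧ 2*u ≤ r) ∨ r + u ≤ 3 ∨ r + u > 11.
Check whether (4*u ≤ 2*r - 19 ∧ 2*u ≤ r) ∨ r + u ≤ 1 ∨ r + u > 11 implies it.
Every state satisfying the precondition satisfies the weakest precondition: the implication holds.
Answer: valid


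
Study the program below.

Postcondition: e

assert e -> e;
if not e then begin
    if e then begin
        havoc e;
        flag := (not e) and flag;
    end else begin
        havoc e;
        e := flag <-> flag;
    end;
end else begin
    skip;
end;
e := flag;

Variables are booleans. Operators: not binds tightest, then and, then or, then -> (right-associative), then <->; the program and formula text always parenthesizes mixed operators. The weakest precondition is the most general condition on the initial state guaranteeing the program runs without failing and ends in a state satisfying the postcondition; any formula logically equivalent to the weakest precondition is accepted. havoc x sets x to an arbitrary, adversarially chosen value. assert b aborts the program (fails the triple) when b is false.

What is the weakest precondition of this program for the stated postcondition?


Working backward. After the program, e must hold.
Before e := flag: flag
Then branch requires (not e) and ((not e) -> flag); else branch requires flag.
Before the if: ((not e) -> ((not e) and ((not e) -> flag))) and (e -> flag)
Before assert e -> e: ((not e) -> ((not e) and ((not e) -> flag))) and (e -> flag)
Answer: WP = ((not e) -> ((not e) and ((not e) -> flag))) and (e -> flag)


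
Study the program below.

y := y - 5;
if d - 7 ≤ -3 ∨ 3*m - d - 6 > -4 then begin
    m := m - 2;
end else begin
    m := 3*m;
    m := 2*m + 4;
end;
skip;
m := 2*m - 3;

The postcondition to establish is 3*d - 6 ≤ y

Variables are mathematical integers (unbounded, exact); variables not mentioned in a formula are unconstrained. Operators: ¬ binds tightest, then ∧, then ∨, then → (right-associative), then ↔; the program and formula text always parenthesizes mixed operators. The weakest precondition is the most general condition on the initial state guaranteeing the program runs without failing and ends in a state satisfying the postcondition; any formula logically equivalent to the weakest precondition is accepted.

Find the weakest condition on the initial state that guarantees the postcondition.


Working backward. After the program, the postcondition 3*d - 6 ≤ y must hold; in canonical form it is 3*d ≤ y + 6.
Before m := 2*m - 3: 3*d ≤ y + 6
Before skip: 3*d ≤ y + 6
Then branch requires 3*d ≤ y + 6; else branch requires 3*d ≤ y + 6.
Before the if: ((d ≤ 4 ∨ 3*m > d + 2) → 3*d ≤ y + 6) ∧ ((¬(d ≤ 4 ∨ 3*m > d + 2)) → 3*d ≤ y + 6)
Before y := y - 5: ((d ≤ 4 ∨ 3*m > d + 2) → 3*d ≤ y + 1) ∧ ((¬(d ≤ 4 ∨ 3*m > d + 2)) → 3*d ≤ y + 1)
Answer: WP = ((d ≤ 4 ∨ 3*m > d + 2) → 3*d ≤ y + 1) ∧ ((¬(d ≤ 4 ∨ 3*m > d + 2)) → 3*d ≤ y + 1)


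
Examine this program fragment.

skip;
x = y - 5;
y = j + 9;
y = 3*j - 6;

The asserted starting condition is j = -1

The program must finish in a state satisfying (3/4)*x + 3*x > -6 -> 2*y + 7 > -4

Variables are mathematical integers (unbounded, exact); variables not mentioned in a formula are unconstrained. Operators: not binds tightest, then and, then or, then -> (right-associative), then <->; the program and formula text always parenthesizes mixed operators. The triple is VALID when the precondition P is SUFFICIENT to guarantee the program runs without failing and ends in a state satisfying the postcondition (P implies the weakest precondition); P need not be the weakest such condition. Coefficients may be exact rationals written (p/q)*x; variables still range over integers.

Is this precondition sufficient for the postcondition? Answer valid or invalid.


Working backward. After the program, the postcondition (3/4)*x + 3*x > -6 -> 2*y + 7 > -4 must hold; in canonical form it is (15/4)*x > -6 -> 2*y > -11.
Before y := 3*j - 6: (15/4)*x > -6 -> 6*j > 1
Before y := j + 9: (15/4)*x > -6 -> 6*j > 1
Before x := y - 5: (15/4)*y > 51/4 -> 6*j > 1
Before skip: (15/4)*y > 51/4 -> 6*j > 1
The weakest precondition is (15/4)*y > 51/4 -> 6*j > 1.
Check whether j = -1 implies it.
Countermodel: at the initial state j = -1, y = 4, the precondition holds but the weakest precondition fails.
Answer: invalid


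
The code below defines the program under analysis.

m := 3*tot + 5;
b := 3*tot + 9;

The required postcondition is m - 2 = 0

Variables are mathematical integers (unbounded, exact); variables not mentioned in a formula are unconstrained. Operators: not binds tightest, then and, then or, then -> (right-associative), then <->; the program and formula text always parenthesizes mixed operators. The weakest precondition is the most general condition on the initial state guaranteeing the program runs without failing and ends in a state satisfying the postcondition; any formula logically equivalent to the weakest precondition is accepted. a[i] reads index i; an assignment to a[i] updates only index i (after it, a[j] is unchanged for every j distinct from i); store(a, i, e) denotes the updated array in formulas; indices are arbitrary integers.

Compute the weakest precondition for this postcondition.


Working backward. After the program, the postcondition m - 2 = 0 must hold; in canonical form it is m = 2.
Before b := 3*tot + 9: m = 2
Before m := 3*tot + 5: 3*tot = -3
Answer: WP = 3*tot = -3


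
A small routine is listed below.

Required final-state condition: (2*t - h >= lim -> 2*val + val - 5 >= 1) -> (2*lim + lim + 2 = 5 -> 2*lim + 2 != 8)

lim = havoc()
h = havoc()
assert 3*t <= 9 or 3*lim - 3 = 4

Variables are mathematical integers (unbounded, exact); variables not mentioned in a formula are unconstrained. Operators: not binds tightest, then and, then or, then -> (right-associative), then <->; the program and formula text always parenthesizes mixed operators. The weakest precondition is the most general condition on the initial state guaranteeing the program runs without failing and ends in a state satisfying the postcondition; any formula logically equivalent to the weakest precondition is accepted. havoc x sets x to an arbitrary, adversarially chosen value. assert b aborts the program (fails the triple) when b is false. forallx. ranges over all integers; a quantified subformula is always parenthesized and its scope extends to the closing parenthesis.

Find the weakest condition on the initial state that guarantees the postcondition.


Working backward. After the program, the postcondition (2*t - h >= lim -> 2*val + val - 5 >= 1) -> (2*lim + lim + 2 = 5 -> 2*lim + 2 != 8) must hold; in canonical form it is (2*t >= h + lim -> 3*val >= 6) -> (3*lim = 3 -> 2*lim != 6).
Before assert 3*t <= 9 or 3*lim - 3 = 4: (3*t <= 9 or 3*lim = 7) and ((2*t >= h + lim -> 3*val >= 6) -> (3*lim = 3 -> 2*lim != 6))
Before havoc h: forall h_1. ((3*t <= 9 or 3*lim = 7) and ((2*t >= h_1 + lim -> 3*val >= 6) -> (3*lim = 3 -> 2*lim != 6)))
Before havoc lim: forall lim_1. (forall h_1. ((3*t <= 9 or 3*lim_1 = 7) and ((2*t >= h_1 + lim_1 -> 3*val >= 6) -> (3*lim_1 = 3 -> 2*lim_1 != 6))))
Answer: WP = forall lim_1. (forall h_1. ((3*t <= 9 or 3*lim_1 = 7) and ((2*t >= h_1 + lim_1 -> 3*val >= 6) -> (3*lim_1 = 3 -> 2*lim_1 != 6))))


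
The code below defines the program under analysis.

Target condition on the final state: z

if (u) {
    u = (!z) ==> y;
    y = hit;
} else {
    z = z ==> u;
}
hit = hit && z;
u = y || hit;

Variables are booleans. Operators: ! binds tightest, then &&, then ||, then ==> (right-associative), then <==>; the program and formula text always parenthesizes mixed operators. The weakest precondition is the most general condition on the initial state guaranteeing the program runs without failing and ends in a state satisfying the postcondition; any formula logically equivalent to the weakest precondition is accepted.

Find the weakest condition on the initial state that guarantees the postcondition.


Working backward. After the program, z must hold.
Before u := y || hit: z
Before hit := hit && z: z
Then branch requires z; else branch requires z ==> u.
Before the if: (u ==> z) && ((!u) ==> (z ==> u))
Answer: WP = (u ==> z) && ((!u) ==> (z ==> u))


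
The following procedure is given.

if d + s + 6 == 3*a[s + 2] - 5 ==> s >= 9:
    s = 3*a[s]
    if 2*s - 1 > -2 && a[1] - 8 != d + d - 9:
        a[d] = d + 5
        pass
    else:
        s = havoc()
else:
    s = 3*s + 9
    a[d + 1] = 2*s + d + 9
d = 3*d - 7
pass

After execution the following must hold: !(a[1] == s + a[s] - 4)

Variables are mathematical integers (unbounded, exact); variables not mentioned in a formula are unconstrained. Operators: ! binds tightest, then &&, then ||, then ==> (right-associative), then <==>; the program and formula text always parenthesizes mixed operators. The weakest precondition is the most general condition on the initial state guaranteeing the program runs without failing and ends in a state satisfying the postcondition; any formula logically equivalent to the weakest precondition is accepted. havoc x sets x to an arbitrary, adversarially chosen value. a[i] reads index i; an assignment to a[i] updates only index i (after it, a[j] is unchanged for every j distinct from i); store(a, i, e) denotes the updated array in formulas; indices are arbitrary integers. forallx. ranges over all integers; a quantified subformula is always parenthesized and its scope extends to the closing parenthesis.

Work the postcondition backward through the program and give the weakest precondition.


Working backward. After the program, the postcondition !(a[1] == s + a[s] - 4) must hold; in canonical form it is !(a[1] == a[s] + s - 4).
Before skip: !(a[1] == a[s] + s - 4)
Before d := 3*d - 7: !(a[1] == a[s] + s - 4)
Then branch requires ((6*a[s] > -1 && a[1] != 2*d - 1) ==> (!(store(a, d, d + 5)[1] == 3*a[s] + store(a, d, d + 5)[3*a[s]] - 4))) && ((!(6*a[s] > -1 && a[1] != 2*d - 1)) ==> (forall s_1. (!(a[1] == a[s_1] + s_1 - 4)))); else branch requires !(store(a, d + 1, d + 6*s + 27)[1] == store(a, d + 1, d + 6*s + 27)[3*s + 9] + 3*s + 5).
Before the if: ((d + s == 3*a[s + 2] - 11 ==> s >= 9) ==> (((6*a[s] > -1 && a[1] != 2*d - 1) ==> (!(store(a, d, d + 5)[1] == 3*a[s] + store(a, d, d + 5)[3*a[s]] - 4))) && ((!(6*a[s] > -1 && a[1] != 2*d - 1)) ==> (forall s_1. (!(a[1] == a[s_1] + s_1 - 4)))))) && ((!(d + s == 3*a[s + 2] - 11 ==> s >= 9)) ==> (!(store(a, d + 1, d + 6*s + 27)[1] == store(a, d + 1, d + 6*s + 27)[3*s + 9] + 3*s + 5)))
Answer: WP = ((d + s == 3*a[s + 2] - 11 ==> s >= 9) ==> (((6*a[s] > -1 && a[1] != 2*d - 1) ==> (!(store(a, d, d + 5)[1] == 3*a[s] + store(a, d, d + 5)[3*a[s]] - 4))) && ((!(6*a[s] > -1 && a[1] != 2*d - 1)) ==> (forall s_1. (!(a[1] == a[s_1] + s_1 - 4)))))) && ((!(d + s == 3*a[s + 2] - 11 ==> s >= 9)) ==> (!(store(a, d + 1, d + 6*s + 27)[1] == store(a, d + 1, d + 6*s + 27)[3*s + 9] + 3*s + 5)))


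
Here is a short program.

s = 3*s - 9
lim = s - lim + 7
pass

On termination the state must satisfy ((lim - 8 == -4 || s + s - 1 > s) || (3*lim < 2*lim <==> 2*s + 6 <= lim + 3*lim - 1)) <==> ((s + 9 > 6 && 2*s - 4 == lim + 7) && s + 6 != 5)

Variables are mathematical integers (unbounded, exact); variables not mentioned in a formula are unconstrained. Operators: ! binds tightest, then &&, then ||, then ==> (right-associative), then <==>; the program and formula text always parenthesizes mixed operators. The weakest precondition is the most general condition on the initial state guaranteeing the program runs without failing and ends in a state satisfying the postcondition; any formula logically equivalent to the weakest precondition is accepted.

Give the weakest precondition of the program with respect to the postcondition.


Working backward. After the program, the postcondition ((lim - 8 == -4 || s + s - 1 > s) || (3*lim < 2*lim <==> 2*s + 6 <= lim + 3*lim - 1)) <==> ((s + 9 > 6 && 2*s - 4 == lim + 7) && s + 6 != 5) must hold; in canonical form it is (lim == 4 || s > 1 || (lim < 0 <==> 2*s <= 4*lim - 7)) <==> (s > -3 && 2*s == lim + 11 && s != -1).
Before skip: (lim == 4 || s > 1 || (lim < 0 <==> 2*s <= 4*lim - 7)) <==> (s > -3 && 2*s == lim + 11 && s != -1)
Before lim := s - lim + 7: (s == lim - 3 || s > 1 || (s < lim - 7 <==> 4*lim <= 2*s + 21)) <==> (s > -3 && lim + s == 18 && s != -1)
Before s := 3*s - 9: (3*s == lim + 6 || 3*s > 10 || (3*s < lim + 2 <==> 4*lim <= 6*s + 3)) <==> (3*s > 6 && lim + 3*s == 27 && 3*s != 8)
Answer: WP = (3*s == lim + 6 || 3*s > 10 || (3*s < lim + 2 <==> 4*lim <= 6*s + 3)) <==> (3*s > 6 && lim + 3*s == 27 && 3*s != 8)


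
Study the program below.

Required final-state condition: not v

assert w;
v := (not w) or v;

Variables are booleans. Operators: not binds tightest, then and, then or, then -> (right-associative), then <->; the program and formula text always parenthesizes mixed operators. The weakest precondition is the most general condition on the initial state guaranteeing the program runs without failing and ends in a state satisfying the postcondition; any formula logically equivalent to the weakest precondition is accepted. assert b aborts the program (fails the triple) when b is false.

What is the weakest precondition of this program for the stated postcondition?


Working backward. After the program, not v must hold.
Before v := (not w) or v: not ((not w) or v)
Before assert w: w and (not ((not w) or v))
Answer: WP = w and (not ((not w) or v))


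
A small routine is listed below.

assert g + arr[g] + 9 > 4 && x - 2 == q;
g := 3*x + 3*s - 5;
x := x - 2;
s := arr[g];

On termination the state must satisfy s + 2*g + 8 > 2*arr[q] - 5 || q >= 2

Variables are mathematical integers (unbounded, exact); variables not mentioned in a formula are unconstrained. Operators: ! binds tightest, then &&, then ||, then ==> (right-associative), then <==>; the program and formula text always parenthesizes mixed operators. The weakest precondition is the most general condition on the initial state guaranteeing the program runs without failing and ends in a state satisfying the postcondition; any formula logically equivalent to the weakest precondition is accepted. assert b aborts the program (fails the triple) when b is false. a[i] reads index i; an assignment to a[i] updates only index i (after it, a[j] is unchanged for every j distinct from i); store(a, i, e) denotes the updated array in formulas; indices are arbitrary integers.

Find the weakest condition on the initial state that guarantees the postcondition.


Working backward. After the program, the postcondition s + 2*g + 8 > 2*arr[q] - 5 || q >= 2 must hold; in canonical form it is 2*g + s > 2*arr[q] - 13 || q >= 2.
Before s := arr[g]: arr[g] + 2*g > 2*arr[q] - 13 || q >= 2
Before x := x - 2: arr[g] + 2*g > 2*arr[q] - 13 || q >= 2
Before g := 3*x + 3*s - 5: arr[3*s + 3*x - 5] + 6*s + 6*x > 2*arr[q] - 3 || q >= 2
Before assert g + arr[g] + 9 > 4 && x - 2 == q: arr[g] + g > -5 && x == q + 2 && (arr[3*s + 3*x - 5] + 6*s + 6*x > 2*arr[q] - 3 || q >= 2)
Answer: WP = arr[g] + g > -5 && x == q + 2 && (arr[3*s + 3*x - 5] + 6*s + 6*x > 2*arr[q] - 3 || q >= 2)


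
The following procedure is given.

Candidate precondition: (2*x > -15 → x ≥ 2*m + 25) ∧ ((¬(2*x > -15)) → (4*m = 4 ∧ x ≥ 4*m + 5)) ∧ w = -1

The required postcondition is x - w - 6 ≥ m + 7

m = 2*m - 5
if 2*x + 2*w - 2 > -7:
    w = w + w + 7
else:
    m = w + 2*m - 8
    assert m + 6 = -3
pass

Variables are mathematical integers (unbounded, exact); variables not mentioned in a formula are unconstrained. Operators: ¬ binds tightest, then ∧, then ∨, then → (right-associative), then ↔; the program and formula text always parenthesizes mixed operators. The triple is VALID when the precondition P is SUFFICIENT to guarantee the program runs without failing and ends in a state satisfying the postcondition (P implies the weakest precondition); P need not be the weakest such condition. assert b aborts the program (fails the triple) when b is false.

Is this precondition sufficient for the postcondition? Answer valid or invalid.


Working backward. After the program, the postcondition x - w - 6 ≥ m + 7 must hold; in canonical form it is x ≥ m + w + 13.
Before skip: x ≥ m + w + 13
Then branch requires x ≥ m + 2*w + 20; else branch requires 2*m + w = -1 ∧ x ≥ 2*m + 2*w + 5.
Before the if: (2*w + 2*x > -5 → x ≥ m + 2*w + 20) ∧ ((¬(2*w + 2*x > -5)) → (2*m + w = -1 ∧ x ≥ 2*m + 2*w + 5))
Before m := 2*m - 5: (2*w + 2*x > -5 → x ≥ 2*m + 2*w + 15) ∧ ((¬(2*w + 2*x > -5)) → (4*m + w = 9 ∧ x ≥ 4*m + 2*w - 5))
The weakest precondition is (2*w + 2*x > -5 → x ≥ 2*m + 2*w + 15) ∧ ((¬(2*w + 2*x > -5)) → (4*m + w = 9 ∧ x ≥ 4*m + 2*w - 5)).
Check whether (2*x > -15 → x ≥ 2*m + 25) ∧ ((¬(2*x > -15)) → (4*m = 4 ∧ x ≥ 4*m + 5)) ∧ w = -1 implies it.
Countermodel: at the initial state m = -14, w = -1, x = -3, the precondition holds but the weakest precondition fails.
Answer: invalid


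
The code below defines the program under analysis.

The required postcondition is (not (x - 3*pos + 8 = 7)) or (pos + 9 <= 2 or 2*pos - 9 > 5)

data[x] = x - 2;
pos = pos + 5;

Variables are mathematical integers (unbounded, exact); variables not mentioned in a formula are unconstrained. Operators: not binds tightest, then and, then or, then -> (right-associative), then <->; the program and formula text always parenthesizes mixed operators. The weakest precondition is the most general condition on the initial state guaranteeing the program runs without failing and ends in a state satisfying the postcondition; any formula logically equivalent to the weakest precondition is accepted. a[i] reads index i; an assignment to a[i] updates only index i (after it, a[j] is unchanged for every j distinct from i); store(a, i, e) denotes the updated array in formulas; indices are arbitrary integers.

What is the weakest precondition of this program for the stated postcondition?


Working backward. After the program, the postcondition (not (x - 3*pos + 8 = 7)) or (pos + 9 <= 2 or 2*pos - 9 > 5) must hold; in canonical form it is (not (x = 3*pos - 1)) or pos <= -7 or 2*pos > 14.
Before pos := pos + 5: (not (x = 3*pos + 14)) or pos <= -12 or 2*pos > 4
Before data[x] := x - 2: (not (x = 3*pos + 14)) or pos <= -12 or 2*pos > 4
Answer: WP = (not (x = 3*pos + 14)) or pos <= -12 or 2*pos > 4


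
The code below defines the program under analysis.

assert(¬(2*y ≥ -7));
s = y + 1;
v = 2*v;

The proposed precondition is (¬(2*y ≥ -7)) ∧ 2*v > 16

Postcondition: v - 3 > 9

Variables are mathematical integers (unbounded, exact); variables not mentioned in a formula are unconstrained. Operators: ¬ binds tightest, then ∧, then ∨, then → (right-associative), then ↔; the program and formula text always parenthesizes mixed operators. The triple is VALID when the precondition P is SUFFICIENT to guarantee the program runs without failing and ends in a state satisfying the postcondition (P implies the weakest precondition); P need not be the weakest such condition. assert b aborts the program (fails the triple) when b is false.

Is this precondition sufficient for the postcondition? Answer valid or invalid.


Working backward. After the program, the postcondition v - 3 > 9 must hold; in canonical form it is v > 12.
Before v := 2*v: 2*v > 12
Before s := y + 1: 2*v > 12
Before assert ¬(2*y ≥ -7): (¬(2*y ≥ -7)) ∧ 2*v > 12
The weakest precondition is (¬(2*y ≥ -7)) ∧ 2*v > 12.
Check whether (¬(2*y ≥ -7)) ∧ 2*v > 16 implies it.
Every state satisfying the precondition satisfies the weakest precondition: the implication holds.
Answer: valid


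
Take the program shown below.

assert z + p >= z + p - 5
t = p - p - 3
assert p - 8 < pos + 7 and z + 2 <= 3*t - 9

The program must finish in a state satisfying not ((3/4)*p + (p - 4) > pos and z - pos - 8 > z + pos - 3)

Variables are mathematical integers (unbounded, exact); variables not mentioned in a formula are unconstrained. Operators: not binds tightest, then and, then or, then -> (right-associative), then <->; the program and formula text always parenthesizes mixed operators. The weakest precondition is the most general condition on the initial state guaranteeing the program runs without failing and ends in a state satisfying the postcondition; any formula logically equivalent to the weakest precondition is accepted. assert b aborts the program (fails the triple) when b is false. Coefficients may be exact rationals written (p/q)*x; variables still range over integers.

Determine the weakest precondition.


Working backward. After the program, the postcondition not ((3/4)*p + (p - 4) > pos and z - pos - 8 > z + pos - 3) must hold; in canonical form it is not ((7/4)*p > pos + 4 and 2*pos < -5).
Before assert p - 8 < pos + 7 and z + 2 <= 3*t - 9: p < pos + 15 and z <= 3*t - 11 and (not ((7/4)*p > pos + 4 and 2*pos < -5))
Before t := p - p - 3: p < pos + 15 and z <= -20 and (not ((7/4)*p > pos + 4 and 2*pos < -5))
Before assert z + p >= z + p - 5: p < pos + 15 and z <= -20 and (not ((7/4)*p > pos + 4 and 2*pos < -5))
Answer: WP = p < pos + 15 and z <= -20 and (not ((7/4)*p > pos + 4 and 2*pos < -5))


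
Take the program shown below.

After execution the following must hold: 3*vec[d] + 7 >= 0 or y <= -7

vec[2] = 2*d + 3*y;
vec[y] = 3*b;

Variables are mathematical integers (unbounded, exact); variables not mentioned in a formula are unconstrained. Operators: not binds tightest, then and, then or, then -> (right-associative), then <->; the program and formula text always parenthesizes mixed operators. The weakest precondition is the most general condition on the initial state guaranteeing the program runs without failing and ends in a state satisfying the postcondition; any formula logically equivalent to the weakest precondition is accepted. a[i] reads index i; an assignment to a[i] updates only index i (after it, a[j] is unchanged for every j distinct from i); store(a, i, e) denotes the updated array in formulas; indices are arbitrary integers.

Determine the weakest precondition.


Working backward. After the program, the postcondition 3*vec[d] + 7 >= 0 or y <= -7 must hold; in canonical form it is 3*vec[d] >= -7 or y <= -7.
Before vec[y] := 3*b: 3*store(vec, y, 3*b)[d] >= -7 or y <= -7
Before vec[2] := 2*d + 3*y: 3*store(store(vec, 2, 2*d + 3*y), y, 3*b)[d] >= -7 or y <= -7
Answer: WP = 3*store(store(vec, 2, 2*d + 3*y), y, 3*b)[d] >= -7 or y <= -7


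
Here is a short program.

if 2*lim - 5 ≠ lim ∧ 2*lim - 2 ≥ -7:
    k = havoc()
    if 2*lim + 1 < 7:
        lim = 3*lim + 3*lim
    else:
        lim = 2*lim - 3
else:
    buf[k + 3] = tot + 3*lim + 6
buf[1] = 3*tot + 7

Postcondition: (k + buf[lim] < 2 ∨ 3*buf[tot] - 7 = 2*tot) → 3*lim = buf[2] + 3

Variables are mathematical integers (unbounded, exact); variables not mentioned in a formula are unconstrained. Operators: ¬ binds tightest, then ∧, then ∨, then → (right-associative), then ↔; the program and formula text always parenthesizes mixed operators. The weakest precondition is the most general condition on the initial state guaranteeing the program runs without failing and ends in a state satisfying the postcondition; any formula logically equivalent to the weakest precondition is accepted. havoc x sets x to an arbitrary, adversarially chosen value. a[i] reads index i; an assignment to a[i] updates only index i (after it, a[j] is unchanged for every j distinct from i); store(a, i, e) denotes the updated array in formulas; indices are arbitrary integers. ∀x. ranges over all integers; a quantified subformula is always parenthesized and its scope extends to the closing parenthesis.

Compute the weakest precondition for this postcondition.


Working backward. After the program, the postcondition (k + buf[lim] < 2 ∨ 3*buf[tot] - 7 = 2*tot) → 3*lim = buf[2] + 3 must hold; in canonical form it is (buf[lim] + k < 2 ∨ 3*buf[tot] = 2*tot + 7) → 3*lim = buf[2] + 3.
Before buf[1] := 3*tot + 7: (store(buf, 1, 3*tot + 7)[lim] + k < 2 ∨ 3*store(buf, 1, 3*tot + 7)[tot] = 2*tot + 7) → 3*lim = buf[2] + 3
Then branch requires ∀k_1. ((2*lim < 6 → ((store(buf, 1, 3*tot + 7)[6*lim] + k_1 < 2 ∨ 3*store(buf, 1, 3*tot + 7)[tot] = 2*tot + 7) → 18*lim = buf[2] + 3)) ∧ ((¬(2*lim < 6)) → ((store(buf, 1, 3*tot + 7)[2*lim - 3] + k_1 < 2 ∨ 3*store(buf, 1, 3*tot + 7)[tot] = 2*tot + 7) → 6*lim = buf[2] + 12))); else branch requires (store(store(buf, k + 3, 3*lim + tot + 6), 1, 3*tot + 7)[lim] + k < 2 ∨ 3*store(store(buf, k + 3, 3*lim + tot + 6), 1, 3*tot + 7)[tot] = 2*tot + 7) → 3*lim = store(buf, k + 3, 3*lim + tot + 6)[2] + 3.
Before the if: ((lim ≠ 5 ∧ 2*lim ≥ -5) → (∀k_1. ((2*lim < 6 → ((store(buf, 1, 3*tot + 7)[6*lim] + k_1 < 2 ∨ 3*store(buf, 1, 3*tot + 7)[tot] = 2*tot + 7) → 18*lim = buf[2] + 3)) ∧ ((¬(2*lim < 6)) → ((store(buf, 1, 3*tot + 7)[2*lim - 3] + k_1 < 2 ∨ 3*store(buf, 1, 3*tot + 7)[tot] = 2*tot + 7) → 6*lim = buf[2] + 12))))) ∧ ((¬(lim ≠ 5 ∧ 2*lim ≥ -5)) → ((store(store(buf, k + 3, 3*lim + tot + 6), 1, 3*tot + 7)[lim] + k < 2 ∨ 3*store(store(buf, k + 3, 3*lim + tot + 6), 1, 3*tot + 7)[tot] = 2*tot + 7) → 3*lim = store(buf, k + 3, 3*lim + tot + 6)[2] + 3))
Answer: WP = ((lim ≠ 5 ∧ 2*lim ≥ -5) → (∀k_1. ((2*lim < 6 → ((store(buf, 1, 3*tot + 7)[6*lim] + k_1 < 2 ∨ 3*store(buf, 1, 3*tot + 7)[tot] = 2*tot + 7) → 18*lim = buf[2] + 3)) ∧ ((¬(2*lim < 6)) → ((store(buf, 1, 3*tot + 7)[2*lim - 3] + k_1 < 2 ∨ 3*store(buf, 1, 3*tot + 7)[tot] = 2*tot + 7) → 6*lim = buf[2] + 12))))) ∧ ((¬(lim ≠ 5 ∧ 2*lim ≥ -5)) → ((store(store(buf, k + 3, 3*lim + tot + 6), 1, 3*tot + 7)[lim] + k < 2 ∨ 3*store(store(buf, k + 3, 3*lim + tot + 6), 1, 3*tot + 7)[tot] = 2*tot + 7) → 3*lim = store(buf, k + 3, 3*lim + tot + 6)[2] + 3))


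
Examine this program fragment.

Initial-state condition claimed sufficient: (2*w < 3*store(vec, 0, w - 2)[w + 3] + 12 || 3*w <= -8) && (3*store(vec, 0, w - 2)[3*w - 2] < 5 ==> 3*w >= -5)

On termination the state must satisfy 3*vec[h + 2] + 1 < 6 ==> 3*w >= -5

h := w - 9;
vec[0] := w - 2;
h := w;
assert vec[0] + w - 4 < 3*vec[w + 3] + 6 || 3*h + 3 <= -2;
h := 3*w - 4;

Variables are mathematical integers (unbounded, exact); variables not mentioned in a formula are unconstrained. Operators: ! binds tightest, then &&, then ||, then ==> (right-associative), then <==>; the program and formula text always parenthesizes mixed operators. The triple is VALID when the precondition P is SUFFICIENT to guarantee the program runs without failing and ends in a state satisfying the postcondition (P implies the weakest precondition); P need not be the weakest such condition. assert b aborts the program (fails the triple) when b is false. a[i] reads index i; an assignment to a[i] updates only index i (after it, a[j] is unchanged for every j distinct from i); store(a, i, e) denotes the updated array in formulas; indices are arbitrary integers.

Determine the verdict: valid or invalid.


Working backward. After the program, the postcondition 3*vec[h + 2] + 1 < 6 ==> 3*w >= -5 must hold; in canonical form it is 3*vec[h + 2] < 5 ==> 3*w >= -5.
Before h := 3*w - 4: 3*vec[3*w - 2] < 5 ==> 3*w >= -5
Before assert vec[0] + w - 4 < 3*vec[w + 3] + 6 || 3*h + 3 <= -2: (vec[0] + w < 3*vec[w + 3] + 10 || 3*h <= -5) && (3*vec[3*w - 2] < 5 ==> 3*w >= -5)
Before h := w: (vec[0] + w < 3*vec[w + 3] + 10 || 3*w <= -5) && (3*vec[3*w - 2] < 5 ==> 3*w >= -5)
Before vec[0] := w - 2: (2*w < 3*store(vec, 0, w - 2)[w + 3] + 12 || 3*w <= -5) && (3*store(vec, 0, w - 2)[3*w - 2] < 5 ==> 3*w >= -5)
Before h := w - 9: (2*w < 3*store(vec, 0, w - 2)[w + 3] + 12 || 3*w <= -5) && (3*store(vec, 0, w - 2)[3*w - 2] < 5 ==> 3*w >= -5)
The weakest precondition is (2*w < 3*store(vec, 0, w - 2)[w + 3] + 12 || 3*w <= -5) && (3*store(vec, 0, w - 2)[3*w - 2] < 5 ==> 3*w >= -5).
Check whether (2*w < 3*store(vec, 0, w - 2)[w + 3] + 12 || 3*w <= -8) && (3*store(vec, 0, w - 2)[3*w - 2] < 5 ==> 3*w >= -5) implies it.
Every state satisfying the precondition satisfies the weakest precondition: the implication holds.
Answer: valid
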